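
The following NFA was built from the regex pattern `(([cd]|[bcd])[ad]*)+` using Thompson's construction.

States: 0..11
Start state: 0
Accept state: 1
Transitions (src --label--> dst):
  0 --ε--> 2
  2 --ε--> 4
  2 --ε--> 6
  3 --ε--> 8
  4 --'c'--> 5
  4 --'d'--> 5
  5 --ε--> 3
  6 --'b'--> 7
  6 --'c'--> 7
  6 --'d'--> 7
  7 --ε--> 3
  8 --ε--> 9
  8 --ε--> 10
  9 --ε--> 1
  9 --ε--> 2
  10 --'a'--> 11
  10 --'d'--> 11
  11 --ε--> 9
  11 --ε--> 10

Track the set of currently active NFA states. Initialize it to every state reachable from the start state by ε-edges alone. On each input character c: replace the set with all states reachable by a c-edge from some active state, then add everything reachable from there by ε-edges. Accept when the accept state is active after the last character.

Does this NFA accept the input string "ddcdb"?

Answer: ACCEPT

Steps:
start: ε-closure({0}) = {0,2,4,6}
'd' @ 1: {1,2,3,4,5,6,7,8,9,10}  ✓accept
'd' @ 2: {1,2,3,4,5,6,7,8,9,10,11}  ✓accept
'c' @ 3: {1,2,3,4,5,6,7,8,9,10}  ✓accept
'd' @ 4: {1,2,3,4,5,6,7,8,9,10,11}  ✓accept
'b' @ 5: {1,2,3,4,6,7,8,9,10}  ✓accept
end set {1,2,3,4,6,7,8,9,10} — state 1 in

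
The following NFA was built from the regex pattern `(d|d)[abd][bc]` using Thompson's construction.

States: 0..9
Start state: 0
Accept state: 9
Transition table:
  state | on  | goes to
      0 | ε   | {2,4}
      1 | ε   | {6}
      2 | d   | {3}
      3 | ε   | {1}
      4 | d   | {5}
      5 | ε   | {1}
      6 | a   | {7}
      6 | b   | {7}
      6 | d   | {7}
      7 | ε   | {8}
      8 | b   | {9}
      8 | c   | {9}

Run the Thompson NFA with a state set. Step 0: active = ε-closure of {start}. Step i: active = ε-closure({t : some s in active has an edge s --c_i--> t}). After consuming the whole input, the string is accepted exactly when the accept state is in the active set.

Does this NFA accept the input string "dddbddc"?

Answer: REJECT

Steps:
start: ε-closure({0}) = {0,2,4}
'd' @ 1: {1,3,5,6}
'd' @ 2: {7,8}
'd' @ 3: {}  — state set empty
rest 'bddc' ignored (set empty)
after full input: {}  (accept=9 not in)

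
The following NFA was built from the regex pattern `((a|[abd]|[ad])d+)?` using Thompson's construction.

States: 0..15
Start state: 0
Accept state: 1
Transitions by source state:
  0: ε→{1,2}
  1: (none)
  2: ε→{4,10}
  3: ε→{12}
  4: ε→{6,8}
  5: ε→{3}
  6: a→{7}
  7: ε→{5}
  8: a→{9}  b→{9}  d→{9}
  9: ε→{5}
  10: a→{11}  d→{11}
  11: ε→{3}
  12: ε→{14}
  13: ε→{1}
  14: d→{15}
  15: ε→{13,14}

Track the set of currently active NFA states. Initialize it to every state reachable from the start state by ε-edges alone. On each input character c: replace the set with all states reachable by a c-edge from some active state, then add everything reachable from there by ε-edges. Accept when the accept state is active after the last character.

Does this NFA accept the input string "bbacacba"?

S₀ = ε-closure({0}) = {0,1,2,4,6,8,10}
'b' @ 1: {3,5,9,12,14}
'b' @ 2: {}  — state set empty
rest 'acacba' ignored (set empty)
final: {}; accept 1 not in set

Answer: REJECT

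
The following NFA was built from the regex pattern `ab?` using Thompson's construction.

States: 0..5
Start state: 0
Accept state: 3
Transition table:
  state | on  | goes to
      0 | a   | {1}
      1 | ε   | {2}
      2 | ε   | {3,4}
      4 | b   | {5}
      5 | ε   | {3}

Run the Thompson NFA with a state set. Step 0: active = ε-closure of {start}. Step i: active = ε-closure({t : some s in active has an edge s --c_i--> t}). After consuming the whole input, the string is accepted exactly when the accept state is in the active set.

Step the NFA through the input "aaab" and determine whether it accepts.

Answer: REJECT

Steps:
S₀ = ε-closure({0}) = {0}
'a' @ 1: {1,2,3,4}  (accept∈set)
'a' @ 2: {}  — dead — no transitions
rest 'ab' ignored (set empty)
end set {} — state 3 not in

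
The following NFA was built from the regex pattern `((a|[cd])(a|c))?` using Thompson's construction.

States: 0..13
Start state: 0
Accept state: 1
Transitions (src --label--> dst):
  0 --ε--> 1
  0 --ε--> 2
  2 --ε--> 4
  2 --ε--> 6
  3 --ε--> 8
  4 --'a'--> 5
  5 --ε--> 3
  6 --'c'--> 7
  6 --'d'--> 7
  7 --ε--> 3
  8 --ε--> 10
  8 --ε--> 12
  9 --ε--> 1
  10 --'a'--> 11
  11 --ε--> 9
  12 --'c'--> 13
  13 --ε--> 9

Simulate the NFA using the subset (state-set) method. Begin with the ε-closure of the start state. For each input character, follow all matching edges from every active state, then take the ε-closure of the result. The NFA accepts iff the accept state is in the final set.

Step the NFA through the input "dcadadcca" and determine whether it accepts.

Answer: REJECT

Derivation:
initial (ε-close {0}): {0,1,2,4,6}
'd' @ 1: {3,7,8,10,12}
'c' @ 2: {1,9,13}  ✓accept
'a' @ 3: {}  — no active states
rest 'dadcca' ignored (set empty)
end set {} — state 1 not in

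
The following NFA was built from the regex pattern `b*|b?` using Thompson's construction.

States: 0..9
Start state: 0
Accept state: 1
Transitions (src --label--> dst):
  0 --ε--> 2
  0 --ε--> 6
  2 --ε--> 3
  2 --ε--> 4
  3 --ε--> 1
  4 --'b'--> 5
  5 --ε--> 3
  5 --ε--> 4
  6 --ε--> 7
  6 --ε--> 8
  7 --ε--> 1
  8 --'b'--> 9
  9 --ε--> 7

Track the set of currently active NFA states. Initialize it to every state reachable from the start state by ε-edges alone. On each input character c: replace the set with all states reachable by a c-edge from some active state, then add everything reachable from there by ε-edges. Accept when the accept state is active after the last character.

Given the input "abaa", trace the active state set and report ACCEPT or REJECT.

start: ε-closure({0}) = {0,1,2,3,4,6,7,8}
'a' @ 1: {}  — dead — no transitions
rest 'baa' ignored (set empty)
after full input: {}  (accept=1 not in)

Answer: REJECT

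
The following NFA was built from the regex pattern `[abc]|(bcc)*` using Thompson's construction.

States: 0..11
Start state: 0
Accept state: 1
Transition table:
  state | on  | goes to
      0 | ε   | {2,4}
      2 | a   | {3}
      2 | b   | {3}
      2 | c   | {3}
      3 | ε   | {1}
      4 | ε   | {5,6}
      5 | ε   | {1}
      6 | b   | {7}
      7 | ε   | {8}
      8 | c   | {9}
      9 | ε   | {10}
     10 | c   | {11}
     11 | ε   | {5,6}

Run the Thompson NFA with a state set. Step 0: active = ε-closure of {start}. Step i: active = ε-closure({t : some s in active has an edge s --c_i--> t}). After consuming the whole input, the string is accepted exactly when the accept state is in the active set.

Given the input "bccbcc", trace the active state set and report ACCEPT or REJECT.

start: ε-closure({0}) = {0,1,2,4,5,6}
'b' @ 1: {1,3,7,8}  ✓accept
'c' @ 2: {9,10}
'c' @ 3: {1,5,6,11}  ✓accept
'b' @ 4: {7,8}
'c' @ 5: {9,10}
'c' @ 6: {1,5,6,11}  ✓accept
after full input: {1,5,6,11}  (accept=1 in)

Answer: ACCEPT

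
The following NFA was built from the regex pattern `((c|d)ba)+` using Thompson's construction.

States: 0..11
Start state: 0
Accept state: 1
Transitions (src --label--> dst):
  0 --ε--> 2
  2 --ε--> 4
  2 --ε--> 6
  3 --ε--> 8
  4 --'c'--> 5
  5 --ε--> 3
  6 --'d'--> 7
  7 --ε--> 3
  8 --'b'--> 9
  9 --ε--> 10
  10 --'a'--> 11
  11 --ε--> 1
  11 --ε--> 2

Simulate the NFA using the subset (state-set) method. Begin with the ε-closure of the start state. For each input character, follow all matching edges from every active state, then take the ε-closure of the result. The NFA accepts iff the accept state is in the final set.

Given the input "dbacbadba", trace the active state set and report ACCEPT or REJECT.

Answer: ACCEPT

Derivation:
S₀ = ε-closure({0}) = {0,2,4,6}
'd' @ 1: {3,7,8}
'b' @ 2: {9,10}
'a' @ 3: {1,2,4,6,11}  (accept∈set)
'c' @ 4: {3,5,8}
'b' @ 5: {9,10}
'a' @ 6: {1,2,4,6,11}  (accept∈set)
'd' @ 7: {3,7,8}
'b' @ 8: {9,10}
'a' @ 9: {1,2,4,6,11}  (accept∈set)
after full input: {1,2,4,6,11}  (accept=1 in)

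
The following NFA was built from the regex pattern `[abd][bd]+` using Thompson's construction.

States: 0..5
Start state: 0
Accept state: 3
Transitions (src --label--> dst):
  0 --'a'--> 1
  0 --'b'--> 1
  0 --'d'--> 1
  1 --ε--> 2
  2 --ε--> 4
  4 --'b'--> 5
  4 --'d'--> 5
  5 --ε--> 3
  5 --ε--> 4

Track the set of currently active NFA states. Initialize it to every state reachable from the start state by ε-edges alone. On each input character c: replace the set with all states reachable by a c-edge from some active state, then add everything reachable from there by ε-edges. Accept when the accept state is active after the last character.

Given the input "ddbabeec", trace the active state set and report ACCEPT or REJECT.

Answer: REJECT

Steps:
S₀ = ε-closure({0}) = {0}
'd' @ 1: {1,2,4}
'd' @ 2: {3,4,5}  ✓accept
'b' @ 3: {3,4,5}  ✓accept
'a' @ 4: {}  — dead — no transitions
rest 'beec' ignored (set empty)
final: {}; accept 3 not in set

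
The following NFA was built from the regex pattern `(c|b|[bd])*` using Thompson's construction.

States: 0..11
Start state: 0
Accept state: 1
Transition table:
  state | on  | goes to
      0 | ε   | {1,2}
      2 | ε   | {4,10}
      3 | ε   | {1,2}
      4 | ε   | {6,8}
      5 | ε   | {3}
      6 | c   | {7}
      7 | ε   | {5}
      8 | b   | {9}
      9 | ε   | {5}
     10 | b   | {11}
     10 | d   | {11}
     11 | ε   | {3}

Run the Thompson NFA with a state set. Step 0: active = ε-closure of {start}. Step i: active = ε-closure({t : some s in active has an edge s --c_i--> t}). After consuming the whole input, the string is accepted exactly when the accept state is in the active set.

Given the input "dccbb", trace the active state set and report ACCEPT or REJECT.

Answer: ACCEPT

Steps:
initial (ε-close {0}): {0,1,2,4,6,8,10}
'd' @ 1: {1,2,3,4,6,8,10,11}  [accepting]
'c' @ 2: {1,2,3,4,5,6,7,8,10}  [accepting]
'c' @ 3: {1,2,3,4,5,6,7,8,10}  [accepting]
'b' @ 4: {1,2,3,4,5,6,8,9,10,11}  [accepting]
'b' @ 5: {1,2,3,4,5,6,8,9,10,11}  [accepting]
final: {1,2,3,4,5,6,8,9,10,11}; accept 1 in set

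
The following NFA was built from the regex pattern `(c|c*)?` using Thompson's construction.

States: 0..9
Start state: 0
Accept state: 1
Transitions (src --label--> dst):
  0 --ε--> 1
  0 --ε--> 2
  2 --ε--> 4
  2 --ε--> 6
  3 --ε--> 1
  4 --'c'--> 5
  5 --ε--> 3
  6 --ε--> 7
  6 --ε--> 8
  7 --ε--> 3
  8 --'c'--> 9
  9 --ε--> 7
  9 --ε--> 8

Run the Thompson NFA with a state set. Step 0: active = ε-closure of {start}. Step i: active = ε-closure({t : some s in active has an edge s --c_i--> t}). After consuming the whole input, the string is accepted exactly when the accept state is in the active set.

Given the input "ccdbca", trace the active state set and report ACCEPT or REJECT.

initial (ε-close {0}): {0,1,2,3,4,6,7,8}
'c' @ 1: {1,3,5,7,8,9}  [accepting]
'c' @ 2: {1,3,7,8,9}  [accepting]
'd' @ 3: {}  — dead — no transitions
rest 'bca' ignored (set empty)
after full input: {}  (accept=1 not in)

Answer: REJECT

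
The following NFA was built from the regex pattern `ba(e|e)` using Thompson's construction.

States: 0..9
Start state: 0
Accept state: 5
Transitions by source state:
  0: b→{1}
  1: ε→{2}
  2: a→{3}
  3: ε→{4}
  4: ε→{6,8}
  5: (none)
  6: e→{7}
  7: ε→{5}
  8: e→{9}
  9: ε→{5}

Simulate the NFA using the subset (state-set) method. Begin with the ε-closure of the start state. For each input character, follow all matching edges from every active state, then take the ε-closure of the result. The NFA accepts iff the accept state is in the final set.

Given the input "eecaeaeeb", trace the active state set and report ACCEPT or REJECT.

S₀ = ε-closure({0}) = {0}
'e' @ 1: {}  — dead — no transitions
rest 'ecaeaeeb' ignored (set empty)
end set {} — state 5 not in

Answer: REJECT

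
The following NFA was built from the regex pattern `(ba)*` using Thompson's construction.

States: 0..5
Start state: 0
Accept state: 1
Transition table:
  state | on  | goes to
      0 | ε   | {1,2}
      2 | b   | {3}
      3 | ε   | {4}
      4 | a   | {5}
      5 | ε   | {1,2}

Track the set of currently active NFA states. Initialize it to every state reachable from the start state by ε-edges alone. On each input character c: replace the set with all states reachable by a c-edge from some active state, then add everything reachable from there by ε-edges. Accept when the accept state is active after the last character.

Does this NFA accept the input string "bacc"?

start: ε-closure({0}) = {0,1,2}
'b' @ 1: {3,4}
'a' @ 2: {1,2,5}  [accepting]
'c' @ 3: {}  — no active states
rest 'c' ignored (set empty)
final: {}; accept 1 not in set

Answer: REJECT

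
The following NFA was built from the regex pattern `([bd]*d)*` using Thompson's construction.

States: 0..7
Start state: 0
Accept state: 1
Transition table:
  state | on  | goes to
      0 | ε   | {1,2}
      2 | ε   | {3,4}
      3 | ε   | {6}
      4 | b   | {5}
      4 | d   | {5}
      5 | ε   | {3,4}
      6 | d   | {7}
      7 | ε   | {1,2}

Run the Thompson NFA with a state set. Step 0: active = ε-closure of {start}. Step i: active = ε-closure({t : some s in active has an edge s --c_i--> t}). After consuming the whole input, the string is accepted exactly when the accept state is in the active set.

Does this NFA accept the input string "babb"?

Answer: REJECT

Derivation:
start: ε-closure({0}) = {0,1,2,3,4,6}
'b' @ 1: {3,4,5,6}
'a' @ 2: {}  — dead — no transitions
rest 'bb' ignored (set empty)
after full input: {}  (accept=1 not in)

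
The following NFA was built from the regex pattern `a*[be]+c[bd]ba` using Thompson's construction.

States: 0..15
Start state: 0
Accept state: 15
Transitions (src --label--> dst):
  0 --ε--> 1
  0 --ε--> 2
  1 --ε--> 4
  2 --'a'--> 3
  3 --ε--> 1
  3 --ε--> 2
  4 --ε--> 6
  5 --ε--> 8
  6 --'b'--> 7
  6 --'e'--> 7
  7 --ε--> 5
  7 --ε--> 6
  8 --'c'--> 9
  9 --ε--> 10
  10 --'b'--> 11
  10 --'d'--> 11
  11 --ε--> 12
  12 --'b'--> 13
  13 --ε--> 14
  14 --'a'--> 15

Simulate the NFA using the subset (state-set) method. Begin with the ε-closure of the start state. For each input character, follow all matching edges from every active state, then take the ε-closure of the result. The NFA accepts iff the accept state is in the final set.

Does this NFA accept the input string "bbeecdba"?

initial (ε-close {0}): {0,1,2,4,6}
'b' @ 1: {5,6,7,8}
'b' @ 2: {5,6,7,8}
'e' @ 3: {5,6,7,8}
'e' @ 4: {5,6,7,8}
'c' @ 5: {9,10}
'd' @ 6: {11,12}
'b' @ 7: {13,14}
'a' @ 8: {15}  [accepting]
end set {15} — state 15 in

Answer: ACCEPT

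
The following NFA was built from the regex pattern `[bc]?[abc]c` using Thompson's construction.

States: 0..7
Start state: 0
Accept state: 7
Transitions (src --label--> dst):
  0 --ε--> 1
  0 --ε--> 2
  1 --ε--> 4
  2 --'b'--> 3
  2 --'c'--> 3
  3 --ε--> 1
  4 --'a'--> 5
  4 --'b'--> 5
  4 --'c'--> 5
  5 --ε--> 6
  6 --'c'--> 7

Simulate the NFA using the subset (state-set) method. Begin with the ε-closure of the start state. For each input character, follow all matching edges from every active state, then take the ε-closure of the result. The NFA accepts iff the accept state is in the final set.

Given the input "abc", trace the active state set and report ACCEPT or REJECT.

initial (ε-close {0}): {0,1,2,4}
'a' @ 1: {5,6}
'b' @ 2: {}  — no active states
rest 'c' ignored (set empty)
final: {}; accept 7 not in set

Answer: REJECT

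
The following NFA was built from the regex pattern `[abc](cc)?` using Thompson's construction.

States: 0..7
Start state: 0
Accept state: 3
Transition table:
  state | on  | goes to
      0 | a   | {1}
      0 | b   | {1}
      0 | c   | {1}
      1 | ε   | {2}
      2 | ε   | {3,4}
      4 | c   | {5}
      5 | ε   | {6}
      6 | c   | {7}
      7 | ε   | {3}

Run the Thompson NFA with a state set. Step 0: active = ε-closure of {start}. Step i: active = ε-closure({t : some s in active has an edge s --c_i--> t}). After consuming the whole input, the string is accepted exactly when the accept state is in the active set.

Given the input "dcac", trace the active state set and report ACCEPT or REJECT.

initial (ε-close {0}): {0}
'd' @ 1: {}  — state set empty
rest 'cac' ignored (set empty)
after full input: {}  (accept=3 not in)

Answer: REJECT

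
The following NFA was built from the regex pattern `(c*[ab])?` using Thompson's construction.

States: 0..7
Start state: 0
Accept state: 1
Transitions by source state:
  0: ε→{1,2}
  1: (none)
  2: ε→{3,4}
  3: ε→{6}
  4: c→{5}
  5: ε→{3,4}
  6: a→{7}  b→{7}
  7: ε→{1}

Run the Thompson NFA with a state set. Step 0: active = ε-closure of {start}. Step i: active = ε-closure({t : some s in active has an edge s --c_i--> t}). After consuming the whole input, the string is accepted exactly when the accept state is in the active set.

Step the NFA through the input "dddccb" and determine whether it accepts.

initial (ε-close {0}): {0,1,2,3,4,6}
'd' @ 1: {}  — state set empty
rest 'ddccb' ignored (set empty)
after full input: {}  (accept=1 not in)

Answer: REJECT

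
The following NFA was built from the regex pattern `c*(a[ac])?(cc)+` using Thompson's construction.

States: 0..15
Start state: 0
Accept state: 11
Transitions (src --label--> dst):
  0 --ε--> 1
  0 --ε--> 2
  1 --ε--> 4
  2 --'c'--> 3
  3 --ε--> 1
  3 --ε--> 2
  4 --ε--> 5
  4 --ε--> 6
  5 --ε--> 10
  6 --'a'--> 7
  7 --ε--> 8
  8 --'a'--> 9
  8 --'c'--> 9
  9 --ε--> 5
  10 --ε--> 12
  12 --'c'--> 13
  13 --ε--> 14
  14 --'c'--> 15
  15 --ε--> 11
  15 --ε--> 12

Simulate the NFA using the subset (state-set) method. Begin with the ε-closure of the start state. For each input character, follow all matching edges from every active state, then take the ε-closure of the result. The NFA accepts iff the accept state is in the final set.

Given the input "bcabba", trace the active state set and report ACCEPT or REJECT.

S₀ = ε-closure({0}) = {0,1,2,4,5,6,10,12}
'b' @ 1: {}  — no active states
rest 'cabba' ignored (set empty)
end set {} — state 11 not in

Answer: REJECT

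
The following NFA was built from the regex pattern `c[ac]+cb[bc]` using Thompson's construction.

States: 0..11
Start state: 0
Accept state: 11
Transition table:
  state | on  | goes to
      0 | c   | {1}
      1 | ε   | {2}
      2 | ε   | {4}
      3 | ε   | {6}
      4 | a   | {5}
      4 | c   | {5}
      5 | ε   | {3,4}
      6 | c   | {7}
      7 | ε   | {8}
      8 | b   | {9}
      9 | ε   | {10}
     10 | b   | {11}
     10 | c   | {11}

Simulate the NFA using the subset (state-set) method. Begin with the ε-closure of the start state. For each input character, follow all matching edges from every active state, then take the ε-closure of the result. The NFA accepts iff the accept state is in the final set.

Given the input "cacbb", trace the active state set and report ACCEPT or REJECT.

Answer: ACCEPT

Steps:
S₀ = ε-closure({0}) = {0}
'c' @ 1: {1,2,4}
'a' @ 2: {3,4,5,6}
'c' @ 3: {3,4,5,6,7,8}
'b' @ 4: {9,10}
'b' @ 5: {11}  ✓accept
end set {11} — state 11 in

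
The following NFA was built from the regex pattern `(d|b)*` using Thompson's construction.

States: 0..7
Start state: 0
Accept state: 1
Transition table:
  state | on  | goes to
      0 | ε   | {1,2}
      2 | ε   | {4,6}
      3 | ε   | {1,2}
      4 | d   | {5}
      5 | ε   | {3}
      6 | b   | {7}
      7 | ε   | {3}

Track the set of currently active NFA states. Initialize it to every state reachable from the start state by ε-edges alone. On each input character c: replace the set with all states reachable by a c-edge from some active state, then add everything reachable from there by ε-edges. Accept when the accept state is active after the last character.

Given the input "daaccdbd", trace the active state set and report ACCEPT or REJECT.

start: ε-closure({0}) = {0,1,2,4,6}
'd' @ 1: {1,2,3,4,5,6}  (accept∈set)
'a' @ 2: {}  — state set empty
rest 'accdbd' ignored (set empty)
end set {} — state 1 not in

Answer: REJECT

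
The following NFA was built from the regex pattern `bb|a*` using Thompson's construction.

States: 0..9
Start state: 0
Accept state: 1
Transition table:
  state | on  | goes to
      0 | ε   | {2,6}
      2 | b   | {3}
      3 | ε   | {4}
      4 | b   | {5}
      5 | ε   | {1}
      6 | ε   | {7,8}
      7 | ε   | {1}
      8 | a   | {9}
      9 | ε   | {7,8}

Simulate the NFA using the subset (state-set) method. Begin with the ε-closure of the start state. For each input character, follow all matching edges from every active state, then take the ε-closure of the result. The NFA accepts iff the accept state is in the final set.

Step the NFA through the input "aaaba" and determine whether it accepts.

Answer: REJECT

Steps:
start: ε-closure({0}) = {0,1,2,6,7,8}
'a' @ 1: {1,7,8,9}  [accepting]
'a' @ 2: {1,7,8,9}  [accepting]
'a' @ 3: {1,7,8,9}  [accepting]
'b' @ 4: {}  — state set empty
rest 'a' ignored (set empty)
after full input: {}  (accept=1 not in)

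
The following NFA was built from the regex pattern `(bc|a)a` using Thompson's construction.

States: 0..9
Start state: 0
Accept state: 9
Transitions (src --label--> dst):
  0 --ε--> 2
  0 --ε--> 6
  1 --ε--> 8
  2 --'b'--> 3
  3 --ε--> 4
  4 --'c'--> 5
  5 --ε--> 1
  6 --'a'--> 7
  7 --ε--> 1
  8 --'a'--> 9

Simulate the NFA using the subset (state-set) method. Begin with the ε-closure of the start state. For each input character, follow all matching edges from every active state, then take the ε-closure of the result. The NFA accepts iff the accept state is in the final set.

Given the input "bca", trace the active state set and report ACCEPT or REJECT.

S₀ = ε-closure({0}) = {0,2,6}
'b' @ 1: {3,4}
'c' @ 2: {1,5,8}
'a' @ 3: {9}  (accept∈set)
final: {9}; accept 9 in set

Answer: ACCEPT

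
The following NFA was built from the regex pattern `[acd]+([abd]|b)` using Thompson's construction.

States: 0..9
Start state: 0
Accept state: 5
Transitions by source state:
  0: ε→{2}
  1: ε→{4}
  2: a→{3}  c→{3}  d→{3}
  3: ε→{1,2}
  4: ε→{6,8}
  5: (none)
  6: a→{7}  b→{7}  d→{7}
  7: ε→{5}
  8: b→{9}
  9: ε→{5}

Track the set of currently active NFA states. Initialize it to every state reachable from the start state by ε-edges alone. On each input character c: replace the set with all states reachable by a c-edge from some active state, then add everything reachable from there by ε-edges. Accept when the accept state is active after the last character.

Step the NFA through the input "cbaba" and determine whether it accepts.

Answer: REJECT

Trace:
initial (ε-close {0}): {0,2}
'c' @ 1: {1,2,3,4,6,8}
'b' @ 2: {5,7,9}  ✓accept
'a' @ 3: {}  — dead — no transitions
rest 'ba' ignored (set empty)
end set {} — state 5 not in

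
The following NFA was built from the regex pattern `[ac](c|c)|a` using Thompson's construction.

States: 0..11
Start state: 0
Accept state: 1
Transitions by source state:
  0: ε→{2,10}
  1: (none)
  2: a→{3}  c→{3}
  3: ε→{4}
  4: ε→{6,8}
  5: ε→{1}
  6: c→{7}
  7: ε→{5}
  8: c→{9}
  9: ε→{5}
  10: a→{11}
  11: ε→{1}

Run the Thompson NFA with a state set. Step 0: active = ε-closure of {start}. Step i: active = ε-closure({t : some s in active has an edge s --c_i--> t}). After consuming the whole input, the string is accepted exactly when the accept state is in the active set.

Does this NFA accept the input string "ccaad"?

S₀ = ε-closure({0}) = {0,2,10}
'c' @ 1: {3,4,6,8}
'c' @ 2: {1,5,7,9}  [accepting]
'a' @ 3: {}  — state set empty
rest 'ad' ignored (set empty)
final: {}; accept 1 not in set

Answer: REJECT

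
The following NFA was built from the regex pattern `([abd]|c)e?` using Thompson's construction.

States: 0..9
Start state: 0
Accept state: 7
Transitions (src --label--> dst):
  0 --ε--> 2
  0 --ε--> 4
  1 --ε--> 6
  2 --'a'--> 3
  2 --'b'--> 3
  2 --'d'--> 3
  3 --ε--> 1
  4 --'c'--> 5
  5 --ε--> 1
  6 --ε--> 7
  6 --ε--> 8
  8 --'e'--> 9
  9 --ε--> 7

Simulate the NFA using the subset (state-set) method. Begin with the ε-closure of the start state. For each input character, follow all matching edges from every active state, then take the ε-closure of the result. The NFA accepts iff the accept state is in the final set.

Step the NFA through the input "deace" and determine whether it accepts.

S₀ = ε-closure({0}) = {0,2,4}
'd' @ 1: {1,3,6,7,8}  ✓accept
'e' @ 2: {7,9}  ✓accept
'a' @ 3: {}  — no active states
rest 'ce' ignored (set empty)
end set {} — state 7 not in

Answer: REJECT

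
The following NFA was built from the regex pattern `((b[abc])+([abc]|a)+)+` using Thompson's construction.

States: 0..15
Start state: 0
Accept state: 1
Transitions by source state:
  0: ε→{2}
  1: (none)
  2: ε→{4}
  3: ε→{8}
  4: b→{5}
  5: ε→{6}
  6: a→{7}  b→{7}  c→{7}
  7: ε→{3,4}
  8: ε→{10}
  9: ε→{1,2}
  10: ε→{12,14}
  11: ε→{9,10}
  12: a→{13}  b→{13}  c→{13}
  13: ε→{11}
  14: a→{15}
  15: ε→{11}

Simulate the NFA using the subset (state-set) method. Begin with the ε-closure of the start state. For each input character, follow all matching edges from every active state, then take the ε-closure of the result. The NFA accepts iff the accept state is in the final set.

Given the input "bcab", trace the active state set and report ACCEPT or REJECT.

initial (ε-close {0}): {0,2,4}
'b' @ 1: {5,6}
'c' @ 2: {3,4,7,8,10,12,14}
'a' @ 3: {1,2,4,9,10,11,12,13,14,15}  (accept∈set)
'b' @ 4: {1,2,4,5,6,9,10,11,12,13,14}  (accept∈set)
after full input: {1,2,4,5,6,9,10,11,12,13,14}  (accept=1 in)

Answer: ACCEPT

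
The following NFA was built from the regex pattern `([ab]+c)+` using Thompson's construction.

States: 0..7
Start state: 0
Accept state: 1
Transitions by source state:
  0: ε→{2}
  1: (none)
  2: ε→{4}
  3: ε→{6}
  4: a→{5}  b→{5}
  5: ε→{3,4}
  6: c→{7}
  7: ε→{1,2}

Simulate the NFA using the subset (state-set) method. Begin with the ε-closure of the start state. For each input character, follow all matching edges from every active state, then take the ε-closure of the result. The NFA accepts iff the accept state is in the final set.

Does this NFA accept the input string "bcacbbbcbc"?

Answer: ACCEPT

Derivation:
initial (ε-close {0}): {0,2,4}
'b' @ 1: {3,4,5,6}
'c' @ 2: {1,2,4,7}  [accepting]
'a' @ 3: {3,4,5,6}
'c' @ 4: {1,2,4,7}  [accepting]
'b' @ 5: {3,4,5,6}
'b' @ 6: {3,4,5,6}
'b' @ 7: {3,4,5,6}
'c' @ 8: {1,2,4,7}  [accepting]
'b' @ 9: {3,4,5,6}
'c' @ 10: {1,2,4,7}  [accepting]
after full input: {1,2,4,7}  (accept=1 in)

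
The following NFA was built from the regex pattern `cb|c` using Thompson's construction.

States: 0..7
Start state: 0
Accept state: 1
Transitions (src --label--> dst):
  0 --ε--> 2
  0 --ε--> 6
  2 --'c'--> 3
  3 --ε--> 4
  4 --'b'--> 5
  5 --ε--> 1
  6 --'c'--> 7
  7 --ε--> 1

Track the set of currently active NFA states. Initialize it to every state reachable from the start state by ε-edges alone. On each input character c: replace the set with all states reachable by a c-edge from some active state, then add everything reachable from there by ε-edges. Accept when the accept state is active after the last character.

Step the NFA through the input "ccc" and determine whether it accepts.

Answer: REJECT

Steps:
S₀ = ε-closure({0}) = {0,2,6}
'c' @ 1: {1,3,4,7}  (accept∈set)
'c' @ 2: {}  — no active states
rest 'c' ignored (set empty)
after full input: {}  (accept=1 not in)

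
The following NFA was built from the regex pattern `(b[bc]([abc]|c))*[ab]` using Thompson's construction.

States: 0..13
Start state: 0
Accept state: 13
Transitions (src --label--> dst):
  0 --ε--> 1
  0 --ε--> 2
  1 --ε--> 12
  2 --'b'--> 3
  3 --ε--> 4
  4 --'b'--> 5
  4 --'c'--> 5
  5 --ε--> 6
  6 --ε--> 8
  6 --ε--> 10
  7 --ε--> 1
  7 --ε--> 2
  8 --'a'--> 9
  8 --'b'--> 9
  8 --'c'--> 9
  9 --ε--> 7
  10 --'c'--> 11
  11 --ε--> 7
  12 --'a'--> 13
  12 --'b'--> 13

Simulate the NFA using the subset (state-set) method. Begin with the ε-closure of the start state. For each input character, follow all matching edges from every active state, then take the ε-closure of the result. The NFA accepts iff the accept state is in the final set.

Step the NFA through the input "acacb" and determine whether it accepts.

Answer: REJECT

Derivation:
S₀ = ε-closure({0}) = {0,1,2,12}
'a' @ 1: {13}  ✓accept
'c' @ 2: {}  — dead — no transitions
rest 'acb' ignored (set empty)
final: {}; accept 13 not in set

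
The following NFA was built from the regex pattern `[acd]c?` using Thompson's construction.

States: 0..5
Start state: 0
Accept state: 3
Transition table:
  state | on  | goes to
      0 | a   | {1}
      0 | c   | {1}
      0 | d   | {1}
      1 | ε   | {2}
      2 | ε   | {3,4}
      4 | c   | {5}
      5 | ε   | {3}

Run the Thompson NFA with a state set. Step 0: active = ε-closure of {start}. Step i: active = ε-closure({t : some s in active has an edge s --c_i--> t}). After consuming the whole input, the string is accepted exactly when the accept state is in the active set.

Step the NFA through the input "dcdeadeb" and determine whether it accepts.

Answer: REJECT

Derivation:
S₀ = ε-closure({0}) = {0}
'd' @ 1: {1,2,3,4}  (accept∈set)
'c' @ 2: {3,5}  (accept∈set)
'd' @ 3: {}  — state set empty
rest 'eadeb' ignored (set empty)
final: {}; accept 3 not in set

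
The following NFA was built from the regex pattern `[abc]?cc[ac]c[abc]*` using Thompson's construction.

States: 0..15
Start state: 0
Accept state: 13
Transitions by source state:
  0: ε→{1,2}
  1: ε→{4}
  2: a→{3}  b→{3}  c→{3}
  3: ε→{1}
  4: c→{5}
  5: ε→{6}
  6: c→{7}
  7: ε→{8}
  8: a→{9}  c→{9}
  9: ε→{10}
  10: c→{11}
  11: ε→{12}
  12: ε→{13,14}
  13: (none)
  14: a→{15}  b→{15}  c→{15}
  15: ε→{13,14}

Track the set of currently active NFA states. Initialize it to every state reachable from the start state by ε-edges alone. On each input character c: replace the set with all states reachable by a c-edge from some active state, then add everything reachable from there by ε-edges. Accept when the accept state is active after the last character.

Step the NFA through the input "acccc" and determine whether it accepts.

Answer: ACCEPT

Derivation:
start: ε-closure({0}) = {0,1,2,4}
'a' @ 1: {1,3,4}
'c' @ 2: {5,6}
'c' @ 3: {7,8}
'c' @ 4: {9,10}
'c' @ 5: {11,12,13,14}  [accepting]
after full input: {11,12,13,14}  (accept=13 in)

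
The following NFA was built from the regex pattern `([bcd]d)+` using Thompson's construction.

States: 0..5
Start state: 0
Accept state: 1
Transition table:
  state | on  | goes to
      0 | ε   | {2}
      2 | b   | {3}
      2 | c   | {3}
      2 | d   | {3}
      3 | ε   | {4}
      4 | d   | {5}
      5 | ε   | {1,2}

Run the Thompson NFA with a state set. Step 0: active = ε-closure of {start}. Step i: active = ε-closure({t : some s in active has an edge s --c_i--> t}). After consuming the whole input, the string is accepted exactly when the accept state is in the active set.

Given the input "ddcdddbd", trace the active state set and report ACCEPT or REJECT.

Answer: ACCEPT

Steps:
initial (ε-close {0}): {0,2}
'd' @ 1: {3,4}
'd' @ 2: {1,2,5}  (accept∈set)
'c' @ 3: {3,4}
'd' @ 4: {1,2,5}  (accept∈set)
'd' @ 5: {3,4}
'd' @ 6: {1,2,5}  (accept∈set)
'b' @ 7: {3,4}
'd' @ 8: {1,2,5}  (accept∈set)
final: {1,2,5}; accept 1 in set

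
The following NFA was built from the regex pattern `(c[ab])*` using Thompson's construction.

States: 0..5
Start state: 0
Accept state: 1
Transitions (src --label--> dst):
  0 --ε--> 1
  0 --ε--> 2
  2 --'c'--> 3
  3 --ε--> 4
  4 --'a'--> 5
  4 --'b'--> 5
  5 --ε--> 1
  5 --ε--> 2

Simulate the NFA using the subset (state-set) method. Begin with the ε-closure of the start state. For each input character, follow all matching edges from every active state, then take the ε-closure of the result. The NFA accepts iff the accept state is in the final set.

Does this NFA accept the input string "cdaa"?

initial (ε-close {0}): {0,1,2}
'c' @ 1: {3,4}
'd' @ 2: {}  — no active states
rest 'aa' ignored (set empty)
final: {}; accept 1 not in set

Answer: REJECT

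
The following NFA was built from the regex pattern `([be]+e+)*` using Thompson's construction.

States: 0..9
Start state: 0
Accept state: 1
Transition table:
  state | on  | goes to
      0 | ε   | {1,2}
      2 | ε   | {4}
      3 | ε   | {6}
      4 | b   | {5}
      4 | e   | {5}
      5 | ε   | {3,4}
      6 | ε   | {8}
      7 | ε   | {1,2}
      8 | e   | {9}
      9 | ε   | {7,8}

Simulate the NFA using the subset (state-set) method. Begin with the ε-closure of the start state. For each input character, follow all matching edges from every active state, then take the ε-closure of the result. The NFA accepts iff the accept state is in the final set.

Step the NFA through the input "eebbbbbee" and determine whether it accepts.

Answer: ACCEPT

Trace:
start: ε-closure({0}) = {0,1,2,4}
'e' @ 1: {3,4,5,6,8}
'e' @ 2: {1,2,3,4,5,6,7,8,9}  (accept∈set)
'b' @ 3: {3,4,5,6,8}
'b' @ 4: {3,4,5,6,8}
'b' @ 5: {3,4,5,6,8}
'b' @ 6: {3,4,5,6,8}
'b' @ 7: {3,4,5,6,8}
'e' @ 8: {1,2,3,4,5,6,7,8,9}  (accept∈set)
'e' @ 9: {1,2,3,4,5,6,7,8,9}  (accept∈set)
after full input: {1,2,3,4,5,6,7,8,9}  (accept=1 in)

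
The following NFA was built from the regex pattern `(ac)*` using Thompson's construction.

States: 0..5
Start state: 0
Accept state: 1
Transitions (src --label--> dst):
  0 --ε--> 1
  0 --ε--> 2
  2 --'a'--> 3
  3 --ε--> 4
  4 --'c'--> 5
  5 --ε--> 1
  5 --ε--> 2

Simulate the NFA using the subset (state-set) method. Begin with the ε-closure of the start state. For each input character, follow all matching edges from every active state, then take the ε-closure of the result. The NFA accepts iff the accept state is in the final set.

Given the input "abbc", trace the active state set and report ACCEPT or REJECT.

initial (ε-close {0}): {0,1,2}
'a' @ 1: {3,4}
'b' @ 2: {}  — no active states
rest 'bc' ignored (set empty)
final: {}; accept 1 not in set

Answer: REJECT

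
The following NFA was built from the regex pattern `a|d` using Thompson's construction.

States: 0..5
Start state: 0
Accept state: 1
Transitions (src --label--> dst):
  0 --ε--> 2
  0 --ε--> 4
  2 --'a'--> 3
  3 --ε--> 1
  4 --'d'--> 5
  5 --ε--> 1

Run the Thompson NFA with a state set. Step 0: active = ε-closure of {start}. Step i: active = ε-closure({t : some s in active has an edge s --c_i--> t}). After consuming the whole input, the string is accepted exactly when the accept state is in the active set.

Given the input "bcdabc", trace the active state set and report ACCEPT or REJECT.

Answer: REJECT

Trace:
S₀ = ε-closure({0}) = {0,2,4}
'b' @ 1: {}  — dead — no transitions
rest 'cdabc' ignored (set empty)
final: {}; accept 1 not in set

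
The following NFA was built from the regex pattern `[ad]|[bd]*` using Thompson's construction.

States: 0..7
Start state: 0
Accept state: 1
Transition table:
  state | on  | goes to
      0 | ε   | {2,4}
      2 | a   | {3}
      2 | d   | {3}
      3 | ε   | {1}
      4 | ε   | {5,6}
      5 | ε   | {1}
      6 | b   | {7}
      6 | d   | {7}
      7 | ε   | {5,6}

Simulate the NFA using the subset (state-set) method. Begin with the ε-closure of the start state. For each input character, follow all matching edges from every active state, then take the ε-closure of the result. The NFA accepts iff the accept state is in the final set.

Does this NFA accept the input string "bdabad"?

initial (ε-close {0}): {0,1,2,4,5,6}
'b' @ 1: {1,5,6,7}  [accepting]
'd' @ 2: {1,5,6,7}  [accepting]
'a' @ 3: {}  — state set empty
rest 'bad' ignored (set empty)
end set {} — state 1 not in

Answer: REJECT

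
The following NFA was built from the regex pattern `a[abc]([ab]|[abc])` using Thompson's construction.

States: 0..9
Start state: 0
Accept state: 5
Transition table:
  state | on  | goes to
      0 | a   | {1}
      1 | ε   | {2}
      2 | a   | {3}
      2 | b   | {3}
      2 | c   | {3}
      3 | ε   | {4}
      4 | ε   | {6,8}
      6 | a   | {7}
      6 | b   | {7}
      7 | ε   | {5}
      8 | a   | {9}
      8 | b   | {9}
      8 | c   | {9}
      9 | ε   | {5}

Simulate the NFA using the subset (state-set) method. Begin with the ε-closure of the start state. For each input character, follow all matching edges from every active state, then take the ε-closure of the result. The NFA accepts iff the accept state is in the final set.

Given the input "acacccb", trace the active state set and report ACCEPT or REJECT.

Answer: REJECT

Steps:
S₀ = ε-closure({0}) = {0}
'a' @ 1: {1,2}
'c' @ 2: {3,4,6,8}
'a' @ 3: {5,7,9}  (accept∈set)
'c' @ 4: {}  — no active states
rest 'ccb' ignored (set empty)
after full input: {}  (accept=5 not in)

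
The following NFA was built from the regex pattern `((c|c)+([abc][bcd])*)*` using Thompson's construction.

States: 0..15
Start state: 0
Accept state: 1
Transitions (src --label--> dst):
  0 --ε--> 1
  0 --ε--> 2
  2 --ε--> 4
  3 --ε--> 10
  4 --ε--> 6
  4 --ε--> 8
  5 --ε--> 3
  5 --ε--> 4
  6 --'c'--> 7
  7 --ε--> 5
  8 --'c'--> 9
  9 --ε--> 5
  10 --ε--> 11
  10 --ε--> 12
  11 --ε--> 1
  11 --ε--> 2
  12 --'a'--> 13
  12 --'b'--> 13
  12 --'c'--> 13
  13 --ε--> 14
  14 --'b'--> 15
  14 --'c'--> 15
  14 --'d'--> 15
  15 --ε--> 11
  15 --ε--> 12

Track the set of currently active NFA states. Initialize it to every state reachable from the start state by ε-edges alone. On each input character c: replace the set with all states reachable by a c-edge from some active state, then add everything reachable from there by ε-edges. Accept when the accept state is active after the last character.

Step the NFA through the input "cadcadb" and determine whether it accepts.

Answer: REJECT

Steps:
initial (ε-close {0}): {0,1,2,4,6,8}
'c' @ 1: {1,2,3,4,5,6,7,8,9,10,11,12}  [accepting]
'a' @ 2: {13,14}
'd' @ 3: {1,2,4,6,8,11,12,15}  [accepting]
'c' @ 4: {1,2,3,4,5,6,7,8,9,10,11,12,13,14}  [accepting]
'a' @ 5: {13,14}
'd' @ 6: {1,2,4,6,8,11,12,15}  [accepting]
'b' @ 7: {13,14}
after full input: {13,14}  (accept=1 not in)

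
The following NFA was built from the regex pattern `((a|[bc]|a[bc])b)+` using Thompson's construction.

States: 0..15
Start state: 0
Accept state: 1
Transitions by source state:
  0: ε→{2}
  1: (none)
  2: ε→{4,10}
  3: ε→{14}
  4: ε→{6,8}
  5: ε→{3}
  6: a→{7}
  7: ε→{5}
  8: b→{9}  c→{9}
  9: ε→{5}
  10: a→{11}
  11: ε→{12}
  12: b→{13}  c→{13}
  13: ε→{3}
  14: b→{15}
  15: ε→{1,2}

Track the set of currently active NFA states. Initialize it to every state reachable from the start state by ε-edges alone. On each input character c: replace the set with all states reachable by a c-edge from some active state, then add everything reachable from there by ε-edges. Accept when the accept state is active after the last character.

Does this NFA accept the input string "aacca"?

Answer: REJECT

Derivation:
initial (ε-close {0}): {0,2,4,6,8,10}
'a' @ 1: {3,5,7,11,12,14}
'a' @ 2: {}  — dead — no transitions
rest 'cca' ignored (set empty)
after full input: {}  (accept=1 not in)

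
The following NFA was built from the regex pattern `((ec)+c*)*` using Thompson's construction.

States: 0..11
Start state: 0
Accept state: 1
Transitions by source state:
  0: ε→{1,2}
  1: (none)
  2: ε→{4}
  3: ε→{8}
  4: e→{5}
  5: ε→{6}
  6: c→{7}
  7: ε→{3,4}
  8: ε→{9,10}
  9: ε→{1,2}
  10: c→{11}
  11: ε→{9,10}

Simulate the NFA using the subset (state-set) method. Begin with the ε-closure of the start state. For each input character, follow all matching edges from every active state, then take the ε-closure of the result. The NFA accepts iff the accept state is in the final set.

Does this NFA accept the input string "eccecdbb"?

initial (ε-close {0}): {0,1,2,4}
'e' @ 1: {5,6}
'c' @ 2: {1,2,3,4,7,8,9,10}  ✓accept
'c' @ 3: {1,2,4,9,10,11}  ✓accept
'e' @ 4: {5,6}
'c' @ 5: {1,2,3,4,7,8,9,10}  ✓accept
'd' @ 6: {}  — no active states
rest 'bb' ignored (set empty)
end set {} — state 1 not in

Answer: REJECT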